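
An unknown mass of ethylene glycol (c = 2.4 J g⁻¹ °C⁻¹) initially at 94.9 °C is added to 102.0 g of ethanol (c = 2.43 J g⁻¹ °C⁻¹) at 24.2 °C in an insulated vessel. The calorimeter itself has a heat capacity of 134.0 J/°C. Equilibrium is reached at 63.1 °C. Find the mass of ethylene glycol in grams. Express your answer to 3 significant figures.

q_gained = (102.0 × 2.43 + 134.0) × (63.1 − 24.2) = 14850 J
q_lost = m × 2.4 × (94.9 − 63.1) = 76.32 m
m = 14850 / 76.32 = 195 g

m = 195 g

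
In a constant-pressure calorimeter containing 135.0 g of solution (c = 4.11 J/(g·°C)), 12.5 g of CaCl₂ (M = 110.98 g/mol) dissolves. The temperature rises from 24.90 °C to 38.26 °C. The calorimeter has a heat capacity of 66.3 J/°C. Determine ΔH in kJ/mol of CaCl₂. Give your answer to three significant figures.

ΔH = -73.7 kJ/mol

|ΔT| = |38.26 − 24.90| = 13.36 °C
|q_surr| = (135.0 × 4.11 + 66.3) × 13.36 = 621.15 × 13.36 = 8299 J
n(CaCl₂) = 12.5 / 110.98 = 0.1126 mol
Temperature rose, so q_rxn = −|q_surr| = -8.299 kJ
ΔH = q_rxn / n = -73.70 kJ/mol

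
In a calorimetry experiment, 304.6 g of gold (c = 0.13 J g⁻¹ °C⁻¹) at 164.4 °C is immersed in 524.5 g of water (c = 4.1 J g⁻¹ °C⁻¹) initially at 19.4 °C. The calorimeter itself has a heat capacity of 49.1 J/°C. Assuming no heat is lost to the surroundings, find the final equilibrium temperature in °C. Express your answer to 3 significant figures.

T_f = 22.0 °C

Heat lost by gold = heat gained by water + calorimeter.
(304.6)(0.13)(164.4 − T) = [(524.5)(4.1) + 49.1](T − 19.4)
39.598 (164.4 − T) = 2199.55 (T − 19.4)
6509.9 − 39.598 T = 2199.55 T − 42671
49180.9 = 2239.148 T
T = 21.96 °C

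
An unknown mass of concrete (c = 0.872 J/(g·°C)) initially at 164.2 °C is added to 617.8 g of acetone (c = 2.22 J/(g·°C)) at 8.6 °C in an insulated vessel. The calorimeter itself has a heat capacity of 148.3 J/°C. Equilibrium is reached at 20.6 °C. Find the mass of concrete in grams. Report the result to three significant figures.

m = 146 g

q_gained = (617.8 × 2.22 + 148.3) × (20.6 − 8.6) = 18240 J
q_lost = m × 0.872 × (164.2 − 20.6) = 125.2192 m
m = 18240 / 125.2192 = 146 g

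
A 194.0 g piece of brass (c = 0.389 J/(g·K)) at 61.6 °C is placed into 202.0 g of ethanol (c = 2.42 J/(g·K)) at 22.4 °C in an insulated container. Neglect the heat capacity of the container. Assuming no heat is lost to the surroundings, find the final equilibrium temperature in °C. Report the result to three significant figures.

Heat lost by brass = heat gained by ethanol.
(194.0)(0.389)(61.6 − T) = (202.0)(2.42)(T − 22.4)
75.466 (61.6 − T) = 488.84 (T − 22.4)
4648.7 − 75.466 T = 488.84 T − 10950
15598.7 = 564.306 T
T = 27.64 °C

T_f = 27.6 °C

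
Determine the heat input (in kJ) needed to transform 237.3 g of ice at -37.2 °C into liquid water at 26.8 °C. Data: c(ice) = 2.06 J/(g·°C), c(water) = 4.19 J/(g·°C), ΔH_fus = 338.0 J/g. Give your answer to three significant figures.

q1 (heat ice -37.2→0.0 °C): 237.3 × 2.06 × 37.2 = 18185 J
q2 (melt at 0 °C): 237.3 × 338.0 = 80207 J
q3 (heat water 0.0→26.8 °C): 237.3 × 4.19 × 26.8 = 26647 J
Total: 18185 + 80207 + 26647 = 125039 J = 125 kJ

q = 125 kJ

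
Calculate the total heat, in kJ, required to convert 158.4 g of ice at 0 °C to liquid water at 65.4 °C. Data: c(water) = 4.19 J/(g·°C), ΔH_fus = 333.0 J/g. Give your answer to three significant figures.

q = 96.2 kJ

q1 (melt at 0 °C): 158.4 × 333.0 = 52747 J
q2 (heat water 0.0→65.4 °C): 158.4 × 4.19 × 65.4 = 43406 J
Total: 52747 + 43406 = 96153 J = 96.2 kJ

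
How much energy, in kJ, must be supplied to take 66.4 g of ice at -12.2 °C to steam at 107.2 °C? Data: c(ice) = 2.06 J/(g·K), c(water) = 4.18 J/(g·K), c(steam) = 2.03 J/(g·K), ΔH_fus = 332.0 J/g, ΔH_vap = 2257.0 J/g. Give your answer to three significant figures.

q = 202 kJ

q1 (heat ice -12.2→0.0 °C): 66.4 × 2.06 × 12.2 = 1669 J
q2 (melt at 0 °C): 66.4 × 332.0 = 22045 J
q3 (heat water 0.0→100.0 °C): 66.4 × 4.18 × 100.0 = 27755 J
q4 (vaporize at 100 °C): 66.4 × 2257.0 = 149865 J
q5 (heat steam 100.0→107.2 °C): 66.4 × 2.03 × 7.2 = 971 J
Total: 1669 + 22045 + 27755 + 149865 + 971 = 202305 J = 202 kJ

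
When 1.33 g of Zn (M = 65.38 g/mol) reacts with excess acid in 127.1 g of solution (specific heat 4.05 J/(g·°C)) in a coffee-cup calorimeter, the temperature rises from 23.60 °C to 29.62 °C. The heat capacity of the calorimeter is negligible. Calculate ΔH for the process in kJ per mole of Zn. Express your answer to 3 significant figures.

ΔH = -152 kJ/mol

|ΔT| = |29.62 − 23.60| = 6.02 °C
|q_surr| = (127.1 × 4.05) × 6.02 = 514.755 × 6.02 = 3099 J
n(Zn) = 1.33 / 65.38 = 0.02034 mol
Temperature rose, so q_rxn = −|q_surr| = -3.099 kJ
ΔH = q_rxn / n = -152.4 kJ/mol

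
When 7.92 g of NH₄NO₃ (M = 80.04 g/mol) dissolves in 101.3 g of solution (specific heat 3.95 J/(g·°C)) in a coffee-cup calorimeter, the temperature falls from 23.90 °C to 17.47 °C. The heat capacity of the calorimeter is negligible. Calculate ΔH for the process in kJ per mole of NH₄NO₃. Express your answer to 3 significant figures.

|ΔT| = |17.47 − 23.90| = 6.43 °C
|q_surr| = (101.3 × 3.95) × 6.43 = 400.135 × 6.43 = 2573 J
n(NH₄NO₃) = 7.92 / 80.04 = 0.09895 mol
Temperature fell, so q_rxn = +|q_surr| = 2.573 kJ
ΔH = q_rxn / n = 26.00 kJ/mol

ΔH = 26.0 kJ/mol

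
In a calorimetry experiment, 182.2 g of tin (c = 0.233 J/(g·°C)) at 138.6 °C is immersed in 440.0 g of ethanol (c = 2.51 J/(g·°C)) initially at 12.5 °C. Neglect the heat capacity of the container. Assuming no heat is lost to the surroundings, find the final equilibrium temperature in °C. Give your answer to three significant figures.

Heat lost by tin = heat gained by ethanol.
(182.2)(0.233)(138.6 − T) = (440.0)(2.51)(T − 12.5)
42.4526 (138.6 − T) = 1104.4 (T − 12.5)
5883.9 − 42.4526 T = 1104.4 T − 13805
19688.9 = 1146.8526 T
T = 17.17 °C

T_f = 17.2 °C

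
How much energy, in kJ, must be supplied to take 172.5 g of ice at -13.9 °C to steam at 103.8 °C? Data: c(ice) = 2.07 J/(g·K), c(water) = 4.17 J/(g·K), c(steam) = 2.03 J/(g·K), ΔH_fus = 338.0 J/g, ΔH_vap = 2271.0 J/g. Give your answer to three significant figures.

q = 528 kJ

q1 (heat ice -13.9→0.0 °C): 172.5 × 2.07 × 13.9 = 4963 J
q2 (melt at 0 °C): 172.5 × 338.0 = 58305 J
q3 (heat water 0.0→100.0 °C): 172.5 × 4.17 × 100.0 = 71933 J
q4 (vaporize at 100 °C): 172.5 × 2271.0 = 391748 J
q5 (heat steam 100.0→103.8 °C): 172.5 × 2.03 × 3.8 = 1331 J
Total: 4963 + 58305 + 71933 + 391748 + 1331 = 528280 J = 528 kJ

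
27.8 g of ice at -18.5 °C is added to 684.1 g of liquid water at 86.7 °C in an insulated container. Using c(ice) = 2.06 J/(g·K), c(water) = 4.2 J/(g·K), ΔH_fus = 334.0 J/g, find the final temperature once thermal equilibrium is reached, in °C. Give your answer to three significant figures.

Heat to bring ice to 0 °C and melt it: q₁ = 27.8×2.06×18.5 + 27.8×334.0 = 10345 J
Heat the water can supply cooling to 0 °C: 684.1×4.2×86.7 = 249108 J > q₁, so all ice melts.
Energy balance: 684.1×4.2×(86.7 − T) = 10345 + 27.8×4.2×(T − 0)
2873.22(86.7 − T) = 10345 + 116.76 T
249108 − 10345 = 2989.98 T
T = 238763 / 2989.98 = 79.85 °C

T_f = 79.9 °C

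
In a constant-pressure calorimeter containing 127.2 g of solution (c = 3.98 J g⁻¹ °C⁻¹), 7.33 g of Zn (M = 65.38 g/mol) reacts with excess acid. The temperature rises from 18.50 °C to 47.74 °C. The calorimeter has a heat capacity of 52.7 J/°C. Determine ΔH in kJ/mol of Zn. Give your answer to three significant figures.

|ΔT| = |47.74 − 18.50| = 29.24 °C
|q_surr| = (127.2 × 3.98 + 52.7) × 29.24 = 558.956 × 29.24 = 16340 J
n(Zn) = 7.33 / 65.38 = 0.1121 mol
Temperature rose, so q_rxn = −|q_surr| = -16.34 kJ
ΔH = q_rxn / n = -145.8 kJ/mol

ΔH = -146 kJ/mol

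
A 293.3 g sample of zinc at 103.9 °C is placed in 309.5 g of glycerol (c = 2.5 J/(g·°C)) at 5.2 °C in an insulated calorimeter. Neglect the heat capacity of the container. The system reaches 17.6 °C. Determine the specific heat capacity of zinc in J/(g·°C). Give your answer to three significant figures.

q_gained = (309.5 × 2.5) × (17.6 − 5.2) = 9595 J
q_lost = 293.3 × c × (103.9 − 17.6) = 25311.79 c
Set equal: c = 9595 / 25311.79 = 0.379 J/(g·°C)

c = 0.379 J/(g·°C)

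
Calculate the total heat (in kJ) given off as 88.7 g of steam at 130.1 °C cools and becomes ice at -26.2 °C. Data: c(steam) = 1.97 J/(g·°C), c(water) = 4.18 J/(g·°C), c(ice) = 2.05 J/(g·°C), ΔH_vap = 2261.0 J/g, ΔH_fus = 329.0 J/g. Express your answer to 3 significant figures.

q = 277 kJ

q1 (cool steam 130.1→100 °C): 88.7 × 1.97 × 30.1 = 5260 J
q2 (condense at 100 °C): 88.7 × 2261.0 = 200551 J
q3 (cool water 100→0 °C): 88.7 × 4.18 × 100.0 = 37077 J
q4 (freeze at 0 °C): 88.7 × 329.0 = 29182 J
q5 (cool ice 0→-26.2 °C): 88.7 × 2.05 × 26.2 = 4764 J
Total: 5260 + 200551 + 37077 + 29182 + 4764 = 276834 J = 277 kJ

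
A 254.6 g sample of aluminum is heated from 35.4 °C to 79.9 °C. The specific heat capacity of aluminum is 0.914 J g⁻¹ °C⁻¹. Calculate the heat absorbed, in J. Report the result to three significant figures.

q = m c ΔT = 254.6 × 0.914 × (79.9 − 35.4)
q = 254.6 × 0.914 × 44.5 = 10360 J

q = 10400 J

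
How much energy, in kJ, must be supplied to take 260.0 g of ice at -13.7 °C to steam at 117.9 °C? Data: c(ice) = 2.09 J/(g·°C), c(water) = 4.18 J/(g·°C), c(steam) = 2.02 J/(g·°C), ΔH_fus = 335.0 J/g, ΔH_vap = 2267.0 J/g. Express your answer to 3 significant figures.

q1 (heat ice -13.7→0.0 °C): 260.0 × 2.09 × 13.7 = 7445 J
q2 (melt at 0 °C): 260.0 × 335.0 = 87100 J
q3 (heat water 0.0→100.0 °C): 260.0 × 4.18 × 100.0 = 108680 J
q4 (vaporize at 100 °C): 260.0 × 2267.0 = 589420 J
q5 (heat steam 100.0→117.9 °C): 260.0 × 2.02 × 17.9 = 9401 J
Total: 7445 + 87100 + 108680 + 589420 + 9401 = 802046 J = 802 kJ

q = 802 kJ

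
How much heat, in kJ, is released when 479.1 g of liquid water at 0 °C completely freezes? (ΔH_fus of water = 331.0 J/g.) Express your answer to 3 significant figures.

q = 159 kJ

q = m × ΔH_fus = 479.1 × 331.0 = 158600 J = 159 kJ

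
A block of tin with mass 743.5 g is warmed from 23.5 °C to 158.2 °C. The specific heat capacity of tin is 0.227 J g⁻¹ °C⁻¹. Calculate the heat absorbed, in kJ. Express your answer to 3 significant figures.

q = m c ΔT = 743.5 × 0.227 × (158.2 − 23.5)
q = 743.5 × 0.227 × 134.7 = 22730 J = 22.7 kJ

q = 22.7 kJ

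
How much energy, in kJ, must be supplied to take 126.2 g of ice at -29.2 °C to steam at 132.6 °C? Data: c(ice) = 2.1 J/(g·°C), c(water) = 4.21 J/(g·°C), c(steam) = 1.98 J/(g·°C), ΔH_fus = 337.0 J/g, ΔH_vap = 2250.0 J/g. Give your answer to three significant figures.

q1 (heat ice -29.2→0.0 °C): 126.2 × 2.1 × 29.2 = 7739 J
q2 (melt at 0 °C): 126.2 × 337.0 = 42529 J
q3 (heat water 0.0→100.0 °C): 126.2 × 4.21 × 100.0 = 53130 J
q4 (vaporize at 100 °C): 126.2 × 2250.0 = 283950 J
q5 (heat steam 100.0→132.6 °C): 126.2 × 1.98 × 32.6 = 8146 J
Total: 7739 + 42529 + 53130 + 283950 + 8146 = 395494 J = 395 kJ

q = 395 kJ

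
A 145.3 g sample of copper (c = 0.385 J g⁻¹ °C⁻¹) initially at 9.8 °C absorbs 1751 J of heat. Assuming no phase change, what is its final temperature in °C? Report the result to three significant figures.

ΔT = q / (m c) = 1751 / (145.3 × 0.385) = 31.30 °C
T_f = 9.8 + 31.30 = 41.10 °C

T_f = 41.1 °C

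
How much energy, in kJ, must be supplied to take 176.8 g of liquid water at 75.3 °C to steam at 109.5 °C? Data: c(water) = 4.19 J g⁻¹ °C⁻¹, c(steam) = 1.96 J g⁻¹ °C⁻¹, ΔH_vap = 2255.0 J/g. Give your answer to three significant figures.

q = 420 kJ

q1 (heat water 75.3→100.0 °C): 176.8 × 4.19 × 24.7 = 18298 J
q2 (vaporize at 100 °C): 176.8 × 2255.0 = 398684 J
q3 (heat steam 100.0→109.5 °C): 176.8 × 1.96 × 9.5 = 3292 J
Total: 18298 + 398684 + 3292 = 420274 J = 420 kJ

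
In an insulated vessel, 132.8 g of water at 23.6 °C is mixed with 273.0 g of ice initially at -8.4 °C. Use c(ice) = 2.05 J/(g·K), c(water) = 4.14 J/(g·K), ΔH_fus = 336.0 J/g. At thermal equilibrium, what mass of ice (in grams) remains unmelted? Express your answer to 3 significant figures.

m_ice remaining = 248 g

Heat to warm all ice to 0 °C: 273.0×2.05×8.4 = 4701.1 J
Heat released by water cooling to 0 °C: 132.8×4.14×23.6 = 12975 J
12975 J < 4701.1 + 273.0×336.0 = 96429.1 J, so not all ice melts; final T = 0 °C.
Heat left for melting: 12975 − 4701.1 = 8273.9 J
Mass melted = 8273.9 / 336.0 = 24.62 g
Ice remaining = 273.0 − 24.62 = 248.38 g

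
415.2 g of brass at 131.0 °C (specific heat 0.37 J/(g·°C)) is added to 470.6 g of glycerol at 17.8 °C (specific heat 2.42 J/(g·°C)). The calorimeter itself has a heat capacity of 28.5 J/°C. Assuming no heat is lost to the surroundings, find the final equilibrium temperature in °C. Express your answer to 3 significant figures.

T_f = 31.0 °C

Heat lost by brass = heat gained by glycerol + calorimeter.
(415.2)(0.37)(131.0 − T) = [(470.6)(2.42) + 28.5](T − 17.8)
153.624 (131.0 − T) = 1167.352 (T − 17.8)
20125 − 153.624 T = 1167.352 T − 20779
40904 = 1320.976 T
T = 30.96 °C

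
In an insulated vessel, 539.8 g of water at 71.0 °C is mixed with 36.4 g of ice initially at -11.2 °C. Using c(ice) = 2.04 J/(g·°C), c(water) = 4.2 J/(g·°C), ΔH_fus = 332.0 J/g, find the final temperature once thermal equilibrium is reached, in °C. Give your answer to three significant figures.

T_f = 61.2 °C

Heat to bring ice to 0 °C and melt it: q₁ = 36.4×2.04×11.2 + 36.4×332.0 = 12916 J
Heat the water can supply cooling to 0 °C: 539.8×4.2×71.0 = 160968 J > q₁, so all ice melts.
Energy balance: 539.8×4.2×(71.0 − T) = 12916 + 36.4×4.2×(T − 0)
2267.16(71.0 − T) = 12916 + 152.88 T
160968 − 12916 = 2420.04 T
T = 148052 / 2420.04 = 61.18 °C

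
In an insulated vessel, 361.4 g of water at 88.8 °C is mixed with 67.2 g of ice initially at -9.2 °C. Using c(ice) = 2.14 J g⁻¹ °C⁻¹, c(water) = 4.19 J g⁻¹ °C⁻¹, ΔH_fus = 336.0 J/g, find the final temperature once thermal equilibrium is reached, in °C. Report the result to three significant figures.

T_f = 61.6 °C

Heat to bring ice to 0 °C and melt it: q₁ = 67.2×2.14×9.2 + 67.2×336.0 = 23902 J
Heat the water can supply cooling to 0 °C: 361.4×4.19×88.8 = 134467 J > q₁, so all ice melts.
Energy balance: 361.4×4.19×(88.8 − T) = 23902 + 67.2×4.19×(T − 0)
1514.266(88.8 − T) = 23902 + 281.568 T
134467 − 23902 = 1795.834 T
T = 110565 / 1795.834 = 61.57 °C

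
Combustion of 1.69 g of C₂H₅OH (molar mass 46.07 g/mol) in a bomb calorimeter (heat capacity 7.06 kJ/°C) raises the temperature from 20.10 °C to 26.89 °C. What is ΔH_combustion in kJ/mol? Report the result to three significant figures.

ΔH = -1310 kJ/mol

ΔT = 26.89 − 20.10 = 6.79 °C
q_cal = C_cal × ΔT = 7.06 × 6.79 = 47.9374 kJ
n = 1.69 / 46.07 = 0.03668 mol
q_rxn = −q_cal = -47.9374 kJ
ΔH = -47.9374 / 0.03668 = -1307 kJ/mol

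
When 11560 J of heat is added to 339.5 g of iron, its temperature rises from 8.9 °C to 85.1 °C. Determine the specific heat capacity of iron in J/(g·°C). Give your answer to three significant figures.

c = 0.447 J/(g·°C)

c = q / (m ΔT) = 11560 / (339.5 × 76.2)
c = 11560 / 25869.9 = 0.447 J/(g·°C)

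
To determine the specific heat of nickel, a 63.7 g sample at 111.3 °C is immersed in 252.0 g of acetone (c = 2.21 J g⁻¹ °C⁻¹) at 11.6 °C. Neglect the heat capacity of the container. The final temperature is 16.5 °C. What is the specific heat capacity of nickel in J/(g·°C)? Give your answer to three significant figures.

q_gained = (252.0 × 2.21) × (16.5 − 11.6) = 2729 J
q_lost = 63.7 × c × (111.3 − 16.5) = 6038.76 c
Set equal: c = 2729 / 6038.76 = 0.452 J/(g·°C)

c = 0.452 J/(g·°C)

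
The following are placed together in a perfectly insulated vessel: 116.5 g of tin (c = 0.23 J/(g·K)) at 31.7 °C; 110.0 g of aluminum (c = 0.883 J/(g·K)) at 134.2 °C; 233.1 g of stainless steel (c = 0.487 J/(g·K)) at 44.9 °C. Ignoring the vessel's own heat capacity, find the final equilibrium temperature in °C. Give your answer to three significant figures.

T_f = 79.9 °C

Σ mᵢcᵢ(T − Tᵢ) = 0  ⇒  T = Σ mᵢcᵢTᵢ / Σ mᵢcᵢ
Σ mᵢcᵢ = 116.5×0.23 + 110.0×0.883 + 233.1×0.487 = 237.4447
Σ mᵢcᵢTᵢ = 26.795×31.7 + 97.13×134.2 + 113.5197×44.9 = 18981
T = 18981 / 237.4447 = 79.94 °C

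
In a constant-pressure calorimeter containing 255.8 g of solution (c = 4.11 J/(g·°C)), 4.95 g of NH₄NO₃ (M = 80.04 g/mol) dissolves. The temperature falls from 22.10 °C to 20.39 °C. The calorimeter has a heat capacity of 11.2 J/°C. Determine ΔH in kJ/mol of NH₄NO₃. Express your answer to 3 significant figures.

ΔH = 29.4 kJ/mol

|ΔT| = |20.39 − 22.10| = 1.71 °C
|q_surr| = (255.8 × 4.11 + 11.2) × 1.71 = 1062.538 × 1.71 = 1817 J
n(NH₄NO₃) = 4.95 / 80.04 = 0.06184 mol
Temperature fell, so q_rxn = +|q_surr| = 1.817 kJ
ΔH = q_rxn / n = 29.38 kJ/mol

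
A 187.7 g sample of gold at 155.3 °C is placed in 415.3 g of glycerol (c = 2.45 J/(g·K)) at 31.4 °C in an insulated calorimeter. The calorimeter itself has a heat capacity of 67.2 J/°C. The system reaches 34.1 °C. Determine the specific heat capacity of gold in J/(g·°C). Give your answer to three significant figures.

c = 0.129 J/(g·°C)

q_gained = (415.3 × 2.45 + 67.2) × (34.1 − 31.4) = 2929 J
q_lost = 187.7 × c × (155.3 − 34.1) = 22749.24 c
Set equal: c = 2929 / 22749.24 = 0.129 J/(g·°C)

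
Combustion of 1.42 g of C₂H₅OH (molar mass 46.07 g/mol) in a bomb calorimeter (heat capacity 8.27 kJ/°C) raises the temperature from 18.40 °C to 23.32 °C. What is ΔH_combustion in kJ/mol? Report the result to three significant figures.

ΔH = -1320 kJ/mol

ΔT = 23.32 − 18.40 = 4.92 °C
q_cal = C_cal × ΔT = 8.27 × 4.92 = 40.6884 kJ
n = 1.42 / 46.07 = 0.03082 mol
q_rxn = −q_cal = -40.6884 kJ
ΔH = -40.6884 / 0.03082 = -1320 kJ/mol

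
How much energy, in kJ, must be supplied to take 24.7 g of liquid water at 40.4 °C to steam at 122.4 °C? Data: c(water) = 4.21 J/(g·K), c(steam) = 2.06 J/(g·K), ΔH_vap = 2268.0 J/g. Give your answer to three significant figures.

q = 63.4 kJ

q1 (heat water 40.4→100.0 °C): 24.7 × 4.21 × 59.6 = 6198 J
q2 (vaporize at 100 °C): 24.7 × 2268.0 = 56020 J
q3 (heat steam 100.0→122.4 °C): 24.7 × 2.06 × 22.4 = 1140 J
Total: 6198 + 56020 + 1140 = 63358 J = 63.4 kJ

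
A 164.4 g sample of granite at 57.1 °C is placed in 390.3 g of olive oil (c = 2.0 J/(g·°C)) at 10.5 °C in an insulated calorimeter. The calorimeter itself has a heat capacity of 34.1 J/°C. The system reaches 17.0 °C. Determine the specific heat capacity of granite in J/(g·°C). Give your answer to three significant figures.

c = 0.803 J/(g·°C)

q_gained = (390.3 × 2.0 + 34.1) × (17.0 − 10.5) = 5296 J
q_lost = 164.4 × c × (57.1 − 17.0) = 6592.44 c
Set equal: c = 5296 / 6592.44 = 0.803 J/(g·°C)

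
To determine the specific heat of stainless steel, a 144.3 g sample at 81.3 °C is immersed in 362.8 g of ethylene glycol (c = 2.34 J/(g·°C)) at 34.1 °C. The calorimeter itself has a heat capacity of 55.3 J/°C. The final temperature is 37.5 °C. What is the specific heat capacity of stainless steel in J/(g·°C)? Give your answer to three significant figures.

c = 0.486 J/(g·°C)

q_gained = (362.8 × 2.34 + 55.3) × (37.5 − 34.1) = 3074 J
q_lost = 144.3 × c × (81.3 − 37.5) = 6320.34 c
Set equal: c = 3074 / 6320.34 = 0.486 J/(g·°C)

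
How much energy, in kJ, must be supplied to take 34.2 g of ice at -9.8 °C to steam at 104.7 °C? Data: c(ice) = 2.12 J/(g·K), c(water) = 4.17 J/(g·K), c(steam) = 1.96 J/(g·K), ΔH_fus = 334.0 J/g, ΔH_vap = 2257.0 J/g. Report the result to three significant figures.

q = 104 kJ

q1 (heat ice -9.8→0.0 °C): 34.2 × 2.12 × 9.8 = 711 J
q2 (melt at 0 °C): 34.2 × 334.0 = 11423 J
q3 (heat water 0.0→100.0 °C): 34.2 × 4.17 × 100.0 = 14261 J
q4 (vaporize at 100 °C): 34.2 × 2257.0 = 77189 J
q5 (heat steam 100.0→104.7 °C): 34.2 × 1.96 × 4.7 = 315 J
Total: 711 + 11423 + 14261 + 77189 + 315 = 103899 J = 104 kJ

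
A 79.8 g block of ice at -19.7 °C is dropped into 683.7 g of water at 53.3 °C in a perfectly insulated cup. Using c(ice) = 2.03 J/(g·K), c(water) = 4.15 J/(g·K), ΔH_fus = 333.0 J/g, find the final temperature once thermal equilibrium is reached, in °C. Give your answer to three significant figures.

Heat to bring ice to 0 °C and melt it: q₁ = 79.8×2.03×19.7 + 79.8×333.0 = 29765 J
Heat the water can supply cooling to 0 °C: 683.7×4.15×53.3 = 151231 J > q₁, so all ice melts.
Energy balance: 683.7×4.15×(53.3 − T) = 29765 + 79.8×4.15×(T − 0)
2837.355(53.3 − T) = 29765 + 331.17 T
151231 − 29765 = 3168.525 T
T = 121466 / 3168.525 = 38.34 °C

T_f = 38.3 °C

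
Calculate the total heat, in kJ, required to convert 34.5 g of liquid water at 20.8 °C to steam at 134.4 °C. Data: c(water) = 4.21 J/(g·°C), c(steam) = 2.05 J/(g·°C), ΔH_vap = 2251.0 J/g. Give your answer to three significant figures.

q = 91.6 kJ

q1 (heat water 20.8→100.0 °C): 34.5 × 4.21 × 79.2 = 11503 J
q2 (vaporize at 100 °C): 34.5 × 2251.0 = 77660 J
q3 (heat steam 100.0→134.4 °C): 34.5 × 2.05 × 34.4 = 2433 J
Total: 11503 + 77660 + 2433 = 91596 J = 91.6 kJ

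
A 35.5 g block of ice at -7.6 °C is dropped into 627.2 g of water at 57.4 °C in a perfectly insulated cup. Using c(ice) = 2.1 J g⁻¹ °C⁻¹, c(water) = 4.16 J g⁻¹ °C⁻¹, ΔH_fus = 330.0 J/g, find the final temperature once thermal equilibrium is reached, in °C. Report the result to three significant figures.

T_f = 49.9 °C

Heat to bring ice to 0 °C and melt it: q₁ = 35.5×2.1×7.6 + 35.5×330.0 = 12282 J
Heat the water can supply cooling to 0 °C: 627.2×4.16×57.4 = 149765 J > q₁, so all ice melts.
Energy balance: 627.2×4.16×(57.4 − T) = 12282 + 35.5×4.16×(T − 0)
2609.152(57.4 − T) = 12282 + 147.68 T
149765 − 12282 = 2756.832 T
T = 137483 / 2756.832 = 49.87 °C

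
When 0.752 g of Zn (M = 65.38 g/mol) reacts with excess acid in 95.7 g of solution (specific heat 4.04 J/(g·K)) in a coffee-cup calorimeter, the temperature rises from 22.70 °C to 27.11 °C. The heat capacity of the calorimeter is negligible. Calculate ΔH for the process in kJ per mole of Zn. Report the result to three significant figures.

ΔH = -148 kJ/mol

|ΔT| = |27.11 − 22.70| = 4.41 °C
|q_surr| = (95.7 × 4.04) × 4.41 = 386.628 × 4.41 = 1705 J
n(Zn) = 0.752 / 65.38 = 0.01150 mol
Temperature rose, so q_rxn = −|q_surr| = -1.705 kJ
ΔH = q_rxn / n = -148.3 kJ/mol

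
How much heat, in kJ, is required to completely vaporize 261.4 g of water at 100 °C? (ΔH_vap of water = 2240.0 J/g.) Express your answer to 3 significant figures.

q = m × ΔH_vap = 261.4 × 2240.0 = 585500 J = 586 kJ

q = 586 kJ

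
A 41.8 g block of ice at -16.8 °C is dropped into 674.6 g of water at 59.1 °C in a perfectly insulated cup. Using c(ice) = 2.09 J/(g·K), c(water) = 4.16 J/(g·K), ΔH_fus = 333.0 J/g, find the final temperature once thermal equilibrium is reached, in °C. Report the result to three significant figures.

Heat to bring ice to 0 °C and melt it: q₁ = 41.8×2.09×16.8 + 41.8×333.0 = 15387 J
Heat the water can supply cooling to 0 °C: 674.6×4.16×59.1 = 165854 J > q₁, so all ice melts.
Energy balance: 674.6×4.16×(59.1 − T) = 15387 + 41.8×4.16×(T − 0)
2806.336(59.1 − T) = 15387 + 173.888 T
165854 − 15387 = 2980.224 T
T = 150467 / 2980.224 = 50.49 °C

T_f = 50.5 °C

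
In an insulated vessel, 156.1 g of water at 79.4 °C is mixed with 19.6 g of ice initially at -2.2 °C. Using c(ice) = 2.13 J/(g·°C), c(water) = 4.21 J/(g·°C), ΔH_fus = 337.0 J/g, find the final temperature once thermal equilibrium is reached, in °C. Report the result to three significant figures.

T_f = 61.5 °C

Heat to bring ice to 0 °C and melt it: q₁ = 19.6×2.13×2.2 + 19.6×337.0 = 6697.0 J
Heat the water can supply cooling to 0 °C: 156.1×4.21×79.4 = 52180.2 J > q₁, so all ice melts.
Energy balance: 156.1×4.21×(79.4 − T) = 6697.0 + 19.6×4.21×(T − 0)
657.181(79.4 − T) = 6697.0 + 82.516 T
52180.2 − 6697.0 = 739.697 T
T = 45483.2 / 739.697 = 61.49 °C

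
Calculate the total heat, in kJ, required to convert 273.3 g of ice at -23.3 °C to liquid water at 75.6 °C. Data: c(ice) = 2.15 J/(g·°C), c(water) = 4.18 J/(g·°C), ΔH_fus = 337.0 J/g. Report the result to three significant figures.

q = 192 kJ

q1 (heat ice -23.3→0.0 °C): 273.3 × 2.15 × 23.3 = 13691 J
q2 (melt at 0 °C): 273.3 × 337.0 = 92102 J
q3 (heat water 0.0→75.6 °C): 273.3 × 4.18 × 75.6 = 86365 J
Total: 13691 + 92102 + 86365 = 192158 J = 192 kJ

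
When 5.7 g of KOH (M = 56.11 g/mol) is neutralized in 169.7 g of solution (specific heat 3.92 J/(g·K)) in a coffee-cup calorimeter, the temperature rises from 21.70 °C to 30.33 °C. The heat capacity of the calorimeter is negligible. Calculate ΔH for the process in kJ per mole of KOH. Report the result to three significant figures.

|ΔT| = |30.33 − 21.70| = 8.63 °C
|q_surr| = (169.7 × 3.92) × 8.63 = 665.224 × 8.63 = 5741 J
n(KOH) = 5.7 / 56.11 = 0.1016 mol
Temperature rose, so q_rxn = −|q_surr| = -5.741 kJ
ΔH = q_rxn / n = -56.51 kJ/mol

ΔH = -56.5 kJ/mol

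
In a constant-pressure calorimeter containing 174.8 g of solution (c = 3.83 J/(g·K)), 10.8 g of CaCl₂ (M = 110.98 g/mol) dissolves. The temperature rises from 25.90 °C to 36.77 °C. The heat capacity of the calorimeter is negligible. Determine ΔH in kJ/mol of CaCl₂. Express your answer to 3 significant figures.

ΔH = -74.8 kJ/mol

|ΔT| = |36.77 − 25.90| = 10.87 °C
|q_surr| = (174.8 × 3.83) × 10.87 = 669.484 × 10.87 = 7277 J
n(CaCl₂) = 10.8 / 110.98 = 0.09731 mol
Temperature rose, so q_rxn = −|q_surr| = -7.277 kJ
ΔH = q_rxn / n = -74.78 kJ/mol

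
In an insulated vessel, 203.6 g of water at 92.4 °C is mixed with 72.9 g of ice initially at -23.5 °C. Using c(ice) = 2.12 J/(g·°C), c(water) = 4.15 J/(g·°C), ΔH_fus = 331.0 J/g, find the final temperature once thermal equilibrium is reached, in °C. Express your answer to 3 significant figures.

T_f = 43.8 °C

Heat to bring ice to 0 °C and melt it: q₁ = 72.9×2.12×23.5 + 72.9×331.0 = 27762 J
Heat the water can supply cooling to 0 °C: 203.6×4.15×92.4 = 78072.5 J > q₁, so all ice melts.
Energy balance: 203.6×4.15×(92.4 − T) = 27762 + 72.9×4.15×(T − 0)
844.94(92.4 − T) = 27762 + 302.535 T
78072.5 − 27762 = 1147.475 T
T = 50310.5 / 1147.475 = 43.84 °C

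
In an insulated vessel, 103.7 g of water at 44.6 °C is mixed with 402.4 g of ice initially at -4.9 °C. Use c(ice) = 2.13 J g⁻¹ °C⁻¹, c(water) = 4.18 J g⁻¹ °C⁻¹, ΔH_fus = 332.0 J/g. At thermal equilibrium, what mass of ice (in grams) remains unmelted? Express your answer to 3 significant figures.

m_ice remaining = 357 g

Heat to warm all ice to 0 °C: 402.4×2.13×4.9 = 4199.8 J
Heat released by water cooling to 0 °C: 103.7×4.18×44.6 = 19333 J
19333 J < 4199.8 + 402.4×332.0 = 137796.6 J, so not all ice melts; final T = 0 °C.
Heat left for melting: 19333 − 4199.8 = 15133.2 J
Mass melted = 15133.2 / 332.0 = 45.58 g
Ice remaining = 402.4 − 45.58 = 356.82 g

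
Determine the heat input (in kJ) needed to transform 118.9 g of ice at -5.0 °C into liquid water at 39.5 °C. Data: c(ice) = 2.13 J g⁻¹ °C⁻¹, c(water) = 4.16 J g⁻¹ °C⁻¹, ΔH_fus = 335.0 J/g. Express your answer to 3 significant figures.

q = 60.6 kJ

q1 (heat ice -5.0→0.0 °C): 118.9 × 2.13 × 5.0 = 1266 J
q2 (melt at 0 °C): 118.9 × 335.0 = 39832 J
q3 (heat water 0.0→39.5 °C): 118.9 × 4.16 × 39.5 = 19538 J
Total: 1266 + 39832 + 19538 = 60636 J = 60.6 kJ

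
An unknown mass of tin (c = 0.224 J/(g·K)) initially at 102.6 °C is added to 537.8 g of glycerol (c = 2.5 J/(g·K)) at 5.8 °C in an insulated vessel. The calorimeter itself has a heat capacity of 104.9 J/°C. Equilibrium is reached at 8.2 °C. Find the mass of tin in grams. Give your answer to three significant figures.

m = 165 g

q_gained = (537.8 × 2.5 + 104.9) × (8.2 − 5.8) = 3479 J
q_lost = m × 0.224 × (102.6 − 8.2) = 21.1456 m
m = 3479 / 21.1456 = 165 g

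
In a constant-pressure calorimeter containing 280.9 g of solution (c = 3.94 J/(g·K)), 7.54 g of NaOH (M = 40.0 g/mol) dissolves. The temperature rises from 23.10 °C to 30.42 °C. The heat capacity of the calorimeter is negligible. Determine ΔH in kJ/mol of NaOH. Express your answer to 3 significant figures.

|ΔT| = |30.42 − 23.10| = 7.32 °C
|q_surr| = (280.9 × 3.94) × 7.32 = 1106.746 × 7.32 = 8101 J
n(NaOH) = 7.54 / 40.0 = 0.1885 mol
Temperature rose, so q_rxn = −|q_surr| = -8.101 kJ
ΔH = q_rxn / n = -42.98 kJ/mol

ΔH = -43.0 kJ/mol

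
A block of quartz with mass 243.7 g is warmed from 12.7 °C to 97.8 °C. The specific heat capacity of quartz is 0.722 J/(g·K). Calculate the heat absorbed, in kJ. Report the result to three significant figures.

q = 15.0 kJ

q = m c ΔT = 243.7 × 0.722 × (97.8 − 12.7)
q = 243.7 × 0.722 × 85.1 = 14970 J = 15.0 kJ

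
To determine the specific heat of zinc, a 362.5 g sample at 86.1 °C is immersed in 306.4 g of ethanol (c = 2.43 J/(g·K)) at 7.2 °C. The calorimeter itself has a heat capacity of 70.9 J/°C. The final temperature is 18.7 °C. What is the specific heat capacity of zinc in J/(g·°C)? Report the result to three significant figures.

q_gained = (306.4 × 2.43 + 70.9) × (18.7 − 7.2) = 9378 J
q_lost = 362.5 × c × (86.1 − 18.7) = 24432.5 c
Set equal: c = 9378 / 24432.5 = 0.384 J/(g·°C)

c = 0.384 J/(g·°C)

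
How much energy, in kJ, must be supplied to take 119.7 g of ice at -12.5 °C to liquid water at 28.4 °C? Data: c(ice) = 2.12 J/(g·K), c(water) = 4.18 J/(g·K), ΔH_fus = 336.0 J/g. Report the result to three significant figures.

q = 57.6 kJ

q1 (heat ice -12.5→0.0 °C): 119.7 × 2.12 × 12.5 = 3172 J
q2 (melt at 0 °C): 119.7 × 336.0 = 40219 J
q3 (heat water 0.0→28.4 °C): 119.7 × 4.18 × 28.4 = 14210 J
Total: 3172 + 40219 + 14210 = 57601 J = 57.6 kJ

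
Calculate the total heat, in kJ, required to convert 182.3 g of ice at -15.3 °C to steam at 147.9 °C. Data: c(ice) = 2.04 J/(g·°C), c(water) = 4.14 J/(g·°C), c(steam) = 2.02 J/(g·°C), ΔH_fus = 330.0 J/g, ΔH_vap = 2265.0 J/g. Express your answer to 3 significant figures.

q = 572 kJ

q1 (heat ice -15.3→0.0 °C): 182.3 × 2.04 × 15.3 = 5690 J
q2 (melt at 0 °C): 182.3 × 330.0 = 60159 J
q3 (heat water 0.0→100.0 °C): 182.3 × 4.14 × 100.0 = 75472 J
q4 (vaporize at 100 °C): 182.3 × 2265.0 = 412910 J
q5 (heat steam 100.0→147.9 °C): 182.3 × 2.02 × 47.9 = 17639 J
Total: 5690 + 60159 + 75472 + 412910 + 17639 = 571870 J = 572 kJ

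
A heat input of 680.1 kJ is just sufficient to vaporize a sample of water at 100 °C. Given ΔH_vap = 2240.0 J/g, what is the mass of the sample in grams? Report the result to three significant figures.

m = 304 g

m = q / ΔH_vap = 680100 J / 2240.0 J/g = 304 g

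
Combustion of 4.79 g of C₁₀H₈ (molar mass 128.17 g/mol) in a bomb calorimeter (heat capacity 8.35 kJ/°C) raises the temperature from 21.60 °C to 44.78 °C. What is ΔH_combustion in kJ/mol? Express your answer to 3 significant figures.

ΔT = 44.78 − 21.60 = 23.18 °C
q_cal = C_cal × ΔT = 8.35 × 23.18 = 193.553 kJ
n = 4.79 / 128.17 = 0.03737 mol
q_rxn = −q_cal = -193.553 kJ
ΔH = -193.553 / 0.03737 = -5179 kJ/mol

ΔH = -5180 kJ/mol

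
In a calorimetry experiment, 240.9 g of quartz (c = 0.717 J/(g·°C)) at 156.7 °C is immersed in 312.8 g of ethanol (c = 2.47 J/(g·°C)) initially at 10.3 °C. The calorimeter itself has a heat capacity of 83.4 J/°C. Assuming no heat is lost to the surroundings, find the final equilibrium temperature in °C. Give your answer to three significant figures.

T_f = 34.9 °C

Heat lost by quartz = heat gained by ethanol + calorimeter.
(240.9)(0.717)(156.7 − T) = [(312.8)(2.47) + 83.4](T − 10.3)
172.7253 (156.7 − T) = 856.016 (T − 10.3)
27066 − 172.7253 T = 856.016 T − 8817.0
35883.0 = 1028.7413 T
T = 34.88 °C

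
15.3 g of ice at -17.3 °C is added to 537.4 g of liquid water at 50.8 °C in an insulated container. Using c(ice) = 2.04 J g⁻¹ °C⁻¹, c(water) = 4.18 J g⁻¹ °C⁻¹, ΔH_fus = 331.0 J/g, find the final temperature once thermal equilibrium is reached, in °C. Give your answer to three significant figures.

Heat to bring ice to 0 °C and melt it: q₁ = 15.3×2.04×17.3 + 15.3×331.0 = 5604.3 J
Heat the water can supply cooling to 0 °C: 537.4×4.18×50.8 = 114114 J > q₁, so all ice melts.
Energy balance: 537.4×4.18×(50.8 − T) = 5604.3 + 15.3×4.18×(T − 0)
2246.332(50.8 − T) = 5604.3 + 63.954 T
114114 − 5604.3 = 2310.286 T
T = 108509.7 / 2310.286 = 46.97 °C

T_f = 47.0 °C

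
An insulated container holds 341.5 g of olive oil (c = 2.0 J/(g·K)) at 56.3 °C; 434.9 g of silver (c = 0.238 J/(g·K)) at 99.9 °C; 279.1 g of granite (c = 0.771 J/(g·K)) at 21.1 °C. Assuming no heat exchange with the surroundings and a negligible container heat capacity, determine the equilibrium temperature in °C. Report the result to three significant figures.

T_f = 53.2 °C

Σ mᵢcᵢ(T − Tᵢ) = 0  ⇒  T = Σ mᵢcᵢTᵢ / Σ mᵢcᵢ
Σ mᵢcᵢ = 341.5×2.0 + 434.9×0.238 + 279.1×0.771 = 1001.6923
Σ mᵢcᵢTᵢ = 683×56.3 + 103.5062×99.9 + 215.1861×21.1 = 53334
T = 53334 / 1001.6923 = 53.24 °C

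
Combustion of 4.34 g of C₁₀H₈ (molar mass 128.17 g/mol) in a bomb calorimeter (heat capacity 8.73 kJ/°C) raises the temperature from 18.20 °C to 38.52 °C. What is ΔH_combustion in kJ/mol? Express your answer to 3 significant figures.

ΔT = 38.52 − 18.20 = 20.32 °C
q_cal = C_cal × ΔT = 8.73 × 20.32 = 177.3936 kJ
n = 4.34 / 128.17 = 0.03386 mol
q_rxn = −q_cal = -177.3936 kJ
ΔH = -177.3936 / 0.03386 = -5239 kJ/mol

ΔH = -5240 kJ/mol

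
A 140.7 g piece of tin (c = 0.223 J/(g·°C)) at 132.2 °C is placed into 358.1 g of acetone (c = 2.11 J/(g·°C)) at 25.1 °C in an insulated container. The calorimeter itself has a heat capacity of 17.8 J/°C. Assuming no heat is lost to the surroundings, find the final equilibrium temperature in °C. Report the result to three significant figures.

Heat lost by tin = heat gained by acetone + calorimeter.
(140.7)(0.223)(132.2 − T) = [(358.1)(2.11) + 17.8](T − 25.1)
31.3761 (132.2 − T) = 773.391 (T − 25.1)
4147.9 − 31.3761 T = 773.391 T − 19412
23559.9 = 804.7671 T
T = 29.28 °C

T_f = 29.3 °C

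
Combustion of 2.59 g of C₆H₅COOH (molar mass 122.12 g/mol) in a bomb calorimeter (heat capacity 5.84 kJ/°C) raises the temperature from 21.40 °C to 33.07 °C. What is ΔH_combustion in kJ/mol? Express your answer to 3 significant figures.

ΔT = 33.07 − 21.40 = 11.67 °C
q_cal = C_cal × ΔT = 5.84 × 11.67 = 68.1528 kJ
n = 2.59 / 122.12 = 0.02121 mol
q_rxn = −q_cal = -68.1528 kJ
ΔH = -68.1528 / 0.02121 = -3213 kJ/mol

ΔH = -3210 kJ/mol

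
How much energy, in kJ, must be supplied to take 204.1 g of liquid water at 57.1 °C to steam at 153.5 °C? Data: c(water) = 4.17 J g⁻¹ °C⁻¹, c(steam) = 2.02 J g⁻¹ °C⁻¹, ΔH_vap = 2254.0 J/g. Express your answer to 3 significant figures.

q = 519 kJ

q1 (heat water 57.1→100.0 °C): 204.1 × 4.17 × 42.9 = 36512 J
q2 (vaporize at 100 °C): 204.1 × 2254.0 = 460041 J
q3 (heat steam 100.0→153.5 °C): 204.1 × 2.02 × 53.5 = 22057 J
Total: 36512 + 460041 + 22057 = 518610 J = 519 kJ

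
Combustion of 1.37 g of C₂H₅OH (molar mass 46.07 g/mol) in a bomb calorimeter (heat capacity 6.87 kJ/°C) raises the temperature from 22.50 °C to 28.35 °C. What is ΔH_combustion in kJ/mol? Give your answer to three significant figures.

ΔH = -1350 kJ/mol

ΔT = 28.35 − 22.50 = 5.85 °C
q_cal = C_cal × ΔT = 6.87 × 5.85 = 40.1895 kJ
n = 1.37 / 46.07 = 0.02974 mol
q_rxn = −q_cal = -40.1895 kJ
ΔH = -40.1895 / 0.02974 = -1351 kJ/mol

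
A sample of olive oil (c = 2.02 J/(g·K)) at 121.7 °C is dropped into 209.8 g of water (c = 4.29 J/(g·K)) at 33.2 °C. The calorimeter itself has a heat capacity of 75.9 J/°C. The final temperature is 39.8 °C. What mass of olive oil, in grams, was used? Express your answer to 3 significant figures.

q_gained = (209.8 × 4.29 + 75.9) × (39.8 − 33.2) = 6441 J
q_lost = m × 2.02 × (121.7 − 39.8) = 165.438 m
m = 6441 / 165.438 = 38.9 g

m = 38.9 g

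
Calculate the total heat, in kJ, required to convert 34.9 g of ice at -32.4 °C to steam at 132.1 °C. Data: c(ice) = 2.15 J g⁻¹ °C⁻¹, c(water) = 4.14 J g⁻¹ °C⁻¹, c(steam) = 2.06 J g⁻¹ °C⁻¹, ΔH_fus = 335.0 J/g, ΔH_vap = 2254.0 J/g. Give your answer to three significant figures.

q1 (heat ice -32.4→0.0 °C): 34.9 × 2.15 × 32.4 = 2431 J
q2 (melt at 0 °C): 34.9 × 335.0 = 11692 J
q3 (heat water 0.0→100.0 °C): 34.9 × 4.14 × 100.0 = 14449 J
q4 (vaporize at 100 °C): 34.9 × 2254.0 = 78665 J
q5 (heat steam 100.0→132.1 °C): 34.9 × 2.06 × 32.1 = 2308 J
Total: 2431 + 11692 + 14449 + 78665 + 2308 = 109545 J = 110 kJ

q = 110 kJ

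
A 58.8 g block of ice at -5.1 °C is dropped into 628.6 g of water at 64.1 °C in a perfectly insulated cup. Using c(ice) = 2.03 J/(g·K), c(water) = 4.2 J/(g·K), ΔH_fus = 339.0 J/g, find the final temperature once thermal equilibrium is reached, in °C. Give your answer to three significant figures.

Heat to bring ice to 0 °C and melt it: q₁ = 58.8×2.03×5.1 + 58.8×339.0 = 20542 J
Heat the water can supply cooling to 0 °C: 628.6×4.2×64.1 = 169232 J > q₁, so all ice melts.
Energy balance: 628.6×4.2×(64.1 − T) = 20542 + 58.8×4.2×(T − 0)
2640.12(64.1 − T) = 20542 + 246.96 T
169232 − 20542 = 2887.08 T
T = 148690 / 2887.08 = 51.50 °C

T_f = 51.5 °C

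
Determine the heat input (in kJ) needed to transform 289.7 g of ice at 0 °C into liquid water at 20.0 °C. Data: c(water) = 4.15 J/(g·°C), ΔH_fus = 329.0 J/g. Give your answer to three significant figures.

q = 119 kJ

q1 (melt at 0 °C): 289.7 × 329.0 = 95311 J
q2 (heat water 0.0→20.0 °C): 289.7 × 4.15 × 20.0 = 24045 J
Total: 95311 + 24045 = 119356 J = 119 kJ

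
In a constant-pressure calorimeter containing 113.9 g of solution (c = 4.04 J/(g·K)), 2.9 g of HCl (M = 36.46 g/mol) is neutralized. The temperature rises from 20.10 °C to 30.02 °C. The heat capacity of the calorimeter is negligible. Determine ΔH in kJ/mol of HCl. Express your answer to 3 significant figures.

|ΔT| = |30.02 − 20.10| = 9.92 °C
|q_surr| = (113.9 × 4.04) × 9.92 = 460.156 × 9.92 = 4565 J
n(HCl) = 2.9 / 36.46 = 0.07954 mol
Temperature rose, so q_rxn = −|q_surr| = -4.565 kJ
ΔH = q_rxn / n = -57.39 kJ/mol

ΔH = -57.4 kJ/mol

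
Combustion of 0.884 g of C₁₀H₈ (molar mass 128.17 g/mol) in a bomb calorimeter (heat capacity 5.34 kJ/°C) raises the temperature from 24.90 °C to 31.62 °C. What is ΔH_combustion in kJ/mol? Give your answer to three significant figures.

ΔH = -5200 kJ/mol

ΔT = 31.62 − 24.90 = 6.72 °C
q_cal = C_cal × ΔT = 5.34 × 6.72 = 35.8848 kJ
n = 0.884 / 128.17 = 0.006897 mol
q_rxn = −q_cal = -35.8848 kJ
ΔH = -35.8848 / 0.006897 = -5203 kJ/mol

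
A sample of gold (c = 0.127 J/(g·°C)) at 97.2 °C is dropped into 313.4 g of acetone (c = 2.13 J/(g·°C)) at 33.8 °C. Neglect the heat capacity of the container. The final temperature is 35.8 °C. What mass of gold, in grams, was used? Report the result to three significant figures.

m = 171 g

q_gained = (313.4 × 2.13) × (35.8 − 33.8) = 1335 J
q_lost = m × 0.127 × (97.2 − 35.8) = 7.7978 m
m = 1335 / 7.7978 = 171 g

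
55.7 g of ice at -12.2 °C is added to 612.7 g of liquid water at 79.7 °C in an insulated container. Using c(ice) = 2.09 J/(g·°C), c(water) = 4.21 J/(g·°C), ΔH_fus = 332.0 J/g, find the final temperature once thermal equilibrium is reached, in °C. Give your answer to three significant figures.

Heat to bring ice to 0 °C and melt it: q₁ = 55.7×2.09×12.2 + 55.7×332.0 = 19913 J
Heat the water can supply cooling to 0 °C: 612.7×4.21×79.7 = 205584 J > q₁, so all ice melts.
Energy balance: 612.7×4.21×(79.7 − T) = 19913 + 55.7×4.21×(T − 0)
2579.467(79.7 − T) = 19913 + 234.497 T
205584 − 19913 = 2813.964 T
T = 185671 / 2813.964 = 65.98 °C

T_f = 66.0 °C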